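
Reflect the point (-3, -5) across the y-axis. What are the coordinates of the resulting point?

Reflection across y-axis: (-3, -5) → (3, -5)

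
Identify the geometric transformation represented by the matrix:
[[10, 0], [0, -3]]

This matrix represents: non-uniform scaling by sx = 10, sy = -3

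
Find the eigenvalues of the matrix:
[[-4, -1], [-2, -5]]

Characteristic equation: det(A - λI) = 0
λ² - (trace)λ + (det) = 0
trace = -4 + -5 = -9, det = (-4)(-5) - (-1)(-2) = 18
λ² - (-9)λ + (18) = 0
λ = (-9 ± √((-9)² - 4·(18))) / 2 = (-9 ± √9) / 2
Solving: λ = -6, -3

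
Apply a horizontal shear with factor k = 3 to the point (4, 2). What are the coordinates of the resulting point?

Shear matrix for horizontal shear with factor k = 3:
[[1, 3], [0, 1]]
Result: (4, 2) → (10, 2)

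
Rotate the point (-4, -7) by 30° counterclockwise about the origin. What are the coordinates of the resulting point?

Rotation matrix for 30°: [[cos 30°, -sin 30°], [sin 30°, cos 30°]] ≈ [[0.866025, -0.500000], [0.500000, 0.866025]]
[[0.866025, -0.500000], [0.500000, 0.866025]] × [-4, -7]ᵀ ≈ [0.0359, -8.0622]ᵀ
Result: (0.0359, -8.0622)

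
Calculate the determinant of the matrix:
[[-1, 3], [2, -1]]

For a 2×2 matrix [[a, b], [c, d]], det = ad - bc
det = (-1)(-1) - (3)(2) = 1 - 6 = -5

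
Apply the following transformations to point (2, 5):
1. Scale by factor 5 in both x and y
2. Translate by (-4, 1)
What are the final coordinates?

Step 1: Scale (2, 5) by 5 → (10, 25)
Step 2: Translate by (-4, 1) → (6, 26)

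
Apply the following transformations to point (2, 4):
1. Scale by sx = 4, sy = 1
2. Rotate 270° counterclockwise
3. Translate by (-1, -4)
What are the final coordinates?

Step 1: Scale → (8, 4)
Step 2: Rotate 270° → (4, -8)
Step 3: Translate → (3, -12)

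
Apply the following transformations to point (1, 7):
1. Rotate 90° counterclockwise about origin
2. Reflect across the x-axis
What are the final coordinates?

Step 1: Rotate 90° → (-7, 1)
Step 2: Reflect across x-axis → (-7, -1)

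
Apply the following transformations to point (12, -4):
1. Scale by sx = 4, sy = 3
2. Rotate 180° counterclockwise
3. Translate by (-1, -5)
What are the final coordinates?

Step 1: Scale → (48, -12)
Step 2: Rotate 180° → (-48, 12)
Step 3: Translate → (-49, 7)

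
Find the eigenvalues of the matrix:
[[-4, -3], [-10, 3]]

Characteristic equation: det(A - λI) = 0
λ² - (trace)λ + (det) = 0
trace = -4 + 3 = -1, det = (-4)(3) - (-3)(-10) = -42
λ² - (-1)λ + (-42) = 0
λ = (-1 ± √((-1)² - 4·(-42))) / 2 = (-1 ± √169) / 2
Solving: λ = -7, 6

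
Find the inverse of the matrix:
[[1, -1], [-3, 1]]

For [[a,b],[c,d]], inverse = (1/det)·[[d,-b],[-c,a]]
det = (1)(1) - (-1)(-3) = 1 - 3 = -2
Inverse = (1/-2)·[[1, 1], [3, 1]]
= [[-1/2, -1/2], [-3/2, -1/2]]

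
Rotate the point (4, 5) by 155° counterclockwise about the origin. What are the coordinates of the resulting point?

Rotation matrix for 155°: [[cos 155°, -sin 155°], [sin 155°, cos 155°]] ≈ [[-0.906308, -0.422618], [0.422618, -0.906308]]
[[-0.906308, -0.422618], [0.422618, -0.906308]] × [4, 5]ᵀ ≈ [-5.7383, -2.8411]ᵀ
Result: (-5.7383, -2.8411)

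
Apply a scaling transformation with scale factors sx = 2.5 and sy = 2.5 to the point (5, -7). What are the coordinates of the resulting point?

Scaling matrix:
[[2.50, 0], [0, 2.50]]
Result: (5 × 2.5, -7 × 2.5) = (12.5, -17.5)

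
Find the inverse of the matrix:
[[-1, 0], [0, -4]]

For [[a,b],[c,d]], inverse = (1/det)·[[d,-b],[-c,a]]
det = (-1)(-4) - (0)(0) = 4 - 0 = 4
Inverse = (1/4)·[[-4, 0], [0, -1]]
= [[-1, 0], [0, -1/4]]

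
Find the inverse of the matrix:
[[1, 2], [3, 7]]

For [[a,b],[c,d]], inverse = (1/det)·[[d,-b],[-c,a]]
det = (1)(7) - (2)(3) = 7 - 6 = 1
Inverse = [[7, -2], [-3, 1]]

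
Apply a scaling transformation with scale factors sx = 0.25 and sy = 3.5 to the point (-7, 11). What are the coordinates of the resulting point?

Scaling matrix:
[[0.25, 0], [0, 3.50]]
Result: (-7 × 0.25, 11 × 3.5) = (-1.75, 38.5)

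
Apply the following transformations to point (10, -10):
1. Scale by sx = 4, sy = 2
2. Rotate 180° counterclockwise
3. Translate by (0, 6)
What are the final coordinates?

Step 1: Scale → (40, -20)
Step 2: Rotate 180° → (-40, 20)
Step 3: Translate → (-40, 26)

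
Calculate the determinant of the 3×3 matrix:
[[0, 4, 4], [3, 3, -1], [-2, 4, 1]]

Expansion along first row:
det = 0·det([[3,-1],[4,1]]) - 4·det([[3,-1],[-2,1]]) + 4·det([[3,3],[-2,4]])
    = 0·(3·1 - -1·4) - 4·(3·1 - -1·-2) + 4·(3·4 - 3·-2)
    = 0·7 - 4·1 + 4·18
    = 0 + -4 + 72 = 68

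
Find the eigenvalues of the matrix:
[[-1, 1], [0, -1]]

Characteristic equation: det(A - λI) = 0
λ² - (trace)λ + (det) = 0
trace = -1 + -1 = -2, det = (-1)(-1) - (1)(0) = 1
λ² - (-2)λ + (1) = 0
λ = (-2 ± √((-2)² - 4·(1))) / 2 = (-2 ± √0) / 2
Solving: λ = -1, -1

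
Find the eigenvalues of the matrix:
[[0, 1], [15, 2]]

Characteristic equation: det(A - λI) = 0
λ² - (trace)λ + (det) = 0
trace = 0 + 2 = 2, det = (0)(2) - (1)(15) = -15
λ² - (2)λ + (-15) = 0
λ = (2 ± √((2)² - 4·(-15))) / 2 = (2 ± √64) / 2
Solving: λ = -3, 5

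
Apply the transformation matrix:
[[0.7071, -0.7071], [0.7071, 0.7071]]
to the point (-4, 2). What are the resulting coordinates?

Matrix multiplication:
[[0.7071, -0.7071], [0.7071, 0.7071]] × [-4, 2]ᵀ
= [(0.7071)(-4) + (-0.7071)(2), (0.7071)(-4) + (0.7071)(2)]ᵀ
= [-4.2426, -1.4142]ᵀ
Result: (-4.2426, -1.4142)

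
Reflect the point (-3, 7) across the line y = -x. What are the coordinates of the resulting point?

Reflection across line y = -x: (-3, 7) → (-7, 3)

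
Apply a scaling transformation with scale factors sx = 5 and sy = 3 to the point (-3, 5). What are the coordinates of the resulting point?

Scaling matrix:
[[5, 0], [0, 3]]
Result: (-3 × 5, 5 × 3) = (-15, 15)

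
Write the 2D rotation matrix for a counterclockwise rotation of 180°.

Rotation matrix formula: [[cos θ, -sin θ], [sin θ, cos θ]]
For θ = 180°:
cos(180°) = -1
sin(180°) = 0
Result: [[-1, 0], [0, -1]]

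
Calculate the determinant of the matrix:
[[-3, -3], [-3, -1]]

For a 2×2 matrix [[a, b], [c, d]], det = ad - bc
det = (-3)(-1) - (-3)(-3) = 3 - 9 = -6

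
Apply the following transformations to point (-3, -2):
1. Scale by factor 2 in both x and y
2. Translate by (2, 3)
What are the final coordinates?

Step 1: Scale (-3, -2) by 2 → (-6, -4)
Step 2: Translate by (2, 3) → (-4, -1)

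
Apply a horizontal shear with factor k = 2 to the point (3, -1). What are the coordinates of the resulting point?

Shear matrix for horizontal shear with factor k = 2:
[[1, 2], [0, 1]]
Result: (3, -1) → (1, -1)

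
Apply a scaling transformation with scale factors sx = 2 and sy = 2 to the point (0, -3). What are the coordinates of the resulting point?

Scaling matrix:
[[2, 0], [0, 2]]
Result: (0 × 2, -3 × 2) = (0, -6)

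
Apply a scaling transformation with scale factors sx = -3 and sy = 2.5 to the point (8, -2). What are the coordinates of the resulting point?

Scaling matrix:
[[-3, 0], [0, 2.50]]
Result: (8 × -3, -2 × 2.5) = (-24, -5)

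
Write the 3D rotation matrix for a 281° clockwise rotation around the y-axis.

Rotation matrix for clockwise 281° around y-axis:
A clockwise rotation by 281° is a counterclockwise rotation by -281°.
cos(-281°) = 0.1908, sin(-281°) = 0.9816
Result: [[0.1908, 0, 0.9816], [0, 1, 0], [-0.9816, 0, 0.1908]]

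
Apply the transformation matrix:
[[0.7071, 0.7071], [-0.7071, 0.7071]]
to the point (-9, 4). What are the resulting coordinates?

Matrix multiplication:
[[0.7071, 0.7071], [-0.7071, 0.7071]] × [-9, 4]ᵀ
= [(0.7071)(-9) + (0.7071)(4), (-0.7071)(-9) + (0.7071)(4)]ᵀ
= [-3.5355, 9.1923]ᵀ
Result: (-3.5355, 9.1923)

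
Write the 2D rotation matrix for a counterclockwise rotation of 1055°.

Rotation matrix formula: [[cos θ, -sin θ], [sin θ, cos θ]]
For θ = 1055°:
cos(1055°) = 0.9063
sin(1055°) = -0.4226
Result: [[0.9063, 0.4226], [-0.4226, 0.9063]]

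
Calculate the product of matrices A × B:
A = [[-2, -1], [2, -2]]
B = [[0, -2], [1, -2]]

Matrix multiplication:
C[0][0] = -2×0 + -1×1 = -1
C[0][1] = -2×-2 + -1×-2 = 6
C[1][0] = 2×0 + -2×1 = -2
C[1][1] = 2×-2 + -2×-2 = 0
Result: [[-1, 6], [-2, 0]]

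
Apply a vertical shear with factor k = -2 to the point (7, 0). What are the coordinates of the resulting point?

Shear matrix for vertical shear with factor k = -2:
[[1, 0], [-2, 1]]
Result: (7, 0) → (7, -14)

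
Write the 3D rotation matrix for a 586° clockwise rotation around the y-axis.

Rotation matrix for clockwise 586° around y-axis:
A clockwise rotation by 586° is a counterclockwise rotation by -586°.
cos(-586°) = -0.6947, sin(-586°) = 0.7193
Result: [[-0.6947, 0, 0.7193], [0, 1, 0], [-0.7193, 0, -0.6947]]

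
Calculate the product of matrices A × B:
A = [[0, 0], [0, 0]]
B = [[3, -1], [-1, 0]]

Matrix multiplication:
C[0][0] = 0×3 + 0×-1 = 0
C[0][1] = 0×-1 + 0×0 = 0
C[1][0] = 0×3 + 0×-1 = 0
C[1][1] = 0×-1 + 0×0 = 0
Result: [[0, 0], [0, 0]]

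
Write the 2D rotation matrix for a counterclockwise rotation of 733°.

Rotation matrix formula: [[cos θ, -sin θ], [sin θ, cos θ]]
For θ = 733°:
cos(733°) = 0.9744
sin(733°) = 0.2250
Result: [[0.9744, -0.2250], [0.2250, 0.9744]]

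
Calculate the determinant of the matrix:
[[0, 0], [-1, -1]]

For a 2×2 matrix [[a, b], [c, d]], det = ad - bc
det = (0)(-1) - (0)(-1) = 0 - 0 = 0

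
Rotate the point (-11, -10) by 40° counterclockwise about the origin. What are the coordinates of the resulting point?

Rotation matrix for 40°: [[cos 40°, -sin 40°], [sin 40°, cos 40°]] ≈ [[0.766044, -0.642788], [0.642788, 0.766044]]
[[0.766044, -0.642788], [0.642788, 0.766044]] × [-11, -10]ᵀ ≈ [-1.9986, -14.7311]ᵀ
Result: (-1.9986, -14.7311)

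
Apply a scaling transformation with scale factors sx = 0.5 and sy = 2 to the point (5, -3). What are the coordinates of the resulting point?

Scaling matrix:
[[0.50, 0], [0, 2]]
Result: (5 × 0.5, -3 × 2) = (2.5, -6)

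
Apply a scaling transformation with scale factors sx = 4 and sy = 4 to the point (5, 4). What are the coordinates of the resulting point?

Scaling matrix:
[[4, 0], [0, 4]]
Result: (5 × 4, 4 × 4) = (20, 16)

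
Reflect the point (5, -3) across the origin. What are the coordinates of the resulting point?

Reflection across origin: (5, -3) → (-5, 3)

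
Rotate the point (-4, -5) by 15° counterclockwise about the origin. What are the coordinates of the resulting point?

Rotation matrix for 15°: [[cos 15°, -sin 15°], [sin 15°, cos 15°]] ≈ [[0.965926, -0.258819], [0.258819, 0.965926]]
[[0.965926, -0.258819], [0.258819, 0.965926]] × [-4, -5]ᵀ ≈ [-2.5696, -5.8649]ᵀ
Result: (-2.5696, -5.8649)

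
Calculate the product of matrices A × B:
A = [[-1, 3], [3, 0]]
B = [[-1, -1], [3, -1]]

Matrix multiplication:
C[0][0] = -1×-1 + 3×3 = 10
C[0][1] = -1×-1 + 3×-1 = -2
C[1][0] = 3×-1 + 0×3 = -3
C[1][1] = 3×-1 + 0×-1 = -3
Result: [[10, -2], [-3, -3]]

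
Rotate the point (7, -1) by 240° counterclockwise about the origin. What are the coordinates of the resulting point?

Rotation matrix for 240°: [[cos 240°, -sin 240°], [sin 240°, cos 240°]] ≈ [[-0.500000, 0.866025], [-0.866025, -0.500000]]
[[-0.500000, 0.866025], [-0.866025, -0.500000]] × [7, -1]ᵀ ≈ [-4.3660, -5.5622]ᵀ
Result: (-4.3660, -5.5622)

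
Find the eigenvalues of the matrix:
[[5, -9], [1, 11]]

Characteristic equation: det(A - λI) = 0
λ² - (trace)λ + (det) = 0
trace = 5 + 11 = 16, det = (5)(11) - (-9)(1) = 64
λ² - (16)λ + (64) = 0
λ = (16 ± √((16)² - 4·(64))) / 2 = (16 ± √0) / 2
Solving: λ = 8, 8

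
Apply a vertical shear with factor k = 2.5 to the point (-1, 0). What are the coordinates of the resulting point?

Shear matrix for vertical shear with factor k = 2.5:
[[1, 0], [2.50, 1]]
Result: (-1, 0) → (-1, -2.5)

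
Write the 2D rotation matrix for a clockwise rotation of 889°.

Rotation matrix formula: [[cos θ, -sin θ], [sin θ, cos θ]]
A clockwise rotation by 889° is equivalent to a counterclockwise rotation by -889°.
For θ = -889°:
cos(-889°) = -0.9816
sin(-889°) = -0.1908
Result: [[-0.9816, 0.1908], [-0.1908, -0.9816]]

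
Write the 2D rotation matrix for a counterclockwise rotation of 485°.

Rotation matrix formula: [[cos θ, -sin θ], [sin θ, cos θ]]
For θ = 485°:
cos(485°) = -0.5736
sin(485°) = 0.8192
Result: [[-0.5736, -0.8192], [0.8192, -0.5736]]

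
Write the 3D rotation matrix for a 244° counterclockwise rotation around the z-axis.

Rotation matrix for counterclockwise 244° around z-axis:
cos(244°) = -0.4384, sin(244°) = -0.8988
Result: [[-0.4384, 0.8988, 0], [-0.8988, -0.4384, 0], [0, 0, 1]]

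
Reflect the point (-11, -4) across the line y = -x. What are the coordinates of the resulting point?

Reflection across line y = -x: (-11, -4) → (4, 11)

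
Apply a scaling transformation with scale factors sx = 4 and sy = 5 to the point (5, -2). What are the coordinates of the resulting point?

Scaling matrix:
[[4, 0], [0, 5]]
Result: (5 × 4, -2 × 5) = (20, -10)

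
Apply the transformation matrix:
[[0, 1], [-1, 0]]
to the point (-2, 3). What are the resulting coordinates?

Matrix multiplication:
[[0, 1], [-1, 0]] × [-2, 3]ᵀ
= [(0)(-2) + (1)(3), (-1)(-2) + (0)(3)]ᵀ
= [3, 2]ᵀ
Result: (3, 2)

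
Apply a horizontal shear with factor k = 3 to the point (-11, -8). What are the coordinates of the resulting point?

Shear matrix for horizontal shear with factor k = 3:
[[1, 3], [0, 1]]
Result: (-11, -8) → (-35, -8)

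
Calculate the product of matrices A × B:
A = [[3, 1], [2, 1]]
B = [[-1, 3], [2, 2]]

Matrix multiplication:
C[0][0] = 3×-1 + 1×2 = -1
C[0][1] = 3×3 + 1×2 = 11
C[1][0] = 2×-1 + 1×2 = 0
C[1][1] = 2×3 + 1×2 = 8
Result: [[-1, 11], [0, 8]]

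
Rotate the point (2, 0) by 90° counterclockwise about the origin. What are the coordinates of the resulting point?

Rotation matrix for 90°: [[cos 90°, -sin 90°], [sin 90°, cos 90°]] = [[0, -1], [1, 0]]
[[0, -1], [1, 0]] × [2, 0]ᵀ = [0, 2]ᵀ
Result: (0, 2)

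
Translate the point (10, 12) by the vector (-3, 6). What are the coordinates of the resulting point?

Translation by (-3, 6) (homogeneous matrix [[1, 0, -3], [0, 1, 6], [0, 0, 1]]):
x' = 10 + -3 = 7
y' = 12 + 6 = 18
Result: (7, 18)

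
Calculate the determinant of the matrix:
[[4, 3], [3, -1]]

For a 2×2 matrix [[a, b], [c, d]], det = ad - bc
det = (4)(-1) - (3)(3) = -4 - 9 = -13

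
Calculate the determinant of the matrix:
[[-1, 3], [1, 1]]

For a 2×2 matrix [[a, b], [c, d]], det = ad - bc
det = (-1)(1) - (3)(1) = -1 - 3 = -4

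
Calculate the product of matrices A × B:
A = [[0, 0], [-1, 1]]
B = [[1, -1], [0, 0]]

Matrix multiplication:
C[0][0] = 0×1 + 0×0 = 0
C[0][1] = 0×-1 + 0×0 = 0
C[1][0] = -1×1 + 1×0 = -1
C[1][1] = -1×-1 + 1×0 = 1
Result: [[0, 0], [-1, 1]]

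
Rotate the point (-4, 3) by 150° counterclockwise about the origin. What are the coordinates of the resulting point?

Rotation matrix for 150°: [[cos 150°, -sin 150°], [sin 150°, cos 150°]] ≈ [[-0.866025, -0.500000], [0.500000, -0.866025]]
[[-0.866025, -0.500000], [0.500000, -0.866025]] × [-4, 3]ᵀ ≈ [1.9641, -4.5981]ᵀ
Result: (1.9641, -4.5981)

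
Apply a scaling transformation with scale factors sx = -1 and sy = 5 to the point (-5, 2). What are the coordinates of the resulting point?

Scaling matrix:
[[-1, 0], [0, 5]]
Result: (-5 × -1, 2 × 5) = (5, 10)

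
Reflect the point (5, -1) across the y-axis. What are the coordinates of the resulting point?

Reflection across y-axis: (5, -1) → (-5, -1)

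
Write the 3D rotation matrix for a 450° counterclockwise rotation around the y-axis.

Rotation matrix for counterclockwise 450° around y-axis:
cos(450°) = 0, sin(450°) = 1
Result: [[0, 0, 1], [0, 1, 0], [-1, 0, 0]]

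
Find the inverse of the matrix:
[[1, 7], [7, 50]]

For [[a,b],[c,d]], inverse = (1/det)·[[d,-b],[-c,a]]
det = (1)(50) - (7)(7) = 50 - 49 = 1
Inverse = [[50, -7], [-7, 1]]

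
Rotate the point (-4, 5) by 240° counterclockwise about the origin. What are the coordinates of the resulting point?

Rotation matrix for 240°: [[cos 240°, -sin 240°], [sin 240°, cos 240°]] ≈ [[-0.500000, 0.866025], [-0.866025, -0.500000]]
[[-0.500000, 0.866025], [-0.866025, -0.500000]] × [-4, 5]ᵀ ≈ [6.3301, 0.9641]ᵀ
Result: (6.3301, 0.9641)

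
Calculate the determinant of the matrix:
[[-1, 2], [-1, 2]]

For a 2×2 matrix [[a, b], [c, d]], det = ad - bc
det = (-1)(2) - (2)(-1) = -2 - -2 = 0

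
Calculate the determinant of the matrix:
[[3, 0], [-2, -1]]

For a 2×2 matrix [[a, b], [c, d]], det = ad - bc
det = (3)(-1) - (0)(-2) = -3 - 0 = -3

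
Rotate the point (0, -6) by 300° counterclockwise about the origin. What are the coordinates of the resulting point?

Rotation matrix for 300°: [[cos 300°, -sin 300°], [sin 300°, cos 300°]] ≈ [[0.500000, 0.866025], [-0.866025, 0.500000]]
[[0.500000, 0.866025], [-0.866025, 0.500000]] × [0, -6]ᵀ ≈ [-5.1962, -3]ᵀ
Result: (-5.1962, -3)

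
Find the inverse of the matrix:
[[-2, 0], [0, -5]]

For [[a,b],[c,d]], inverse = (1/det)·[[d,-b],[-c,a]]
det = (-2)(-5) - (0)(0) = 10 - 0 = 10
Inverse = (1/10)·[[-5, 0], [0, -2]]
= [[-1/2, 0], [0, -1/5]]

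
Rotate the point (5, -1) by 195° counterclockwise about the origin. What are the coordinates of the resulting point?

Rotation matrix for 195°: [[cos 195°, -sin 195°], [sin 195°, cos 195°]] ≈ [[-0.965926, 0.258819], [-0.258819, -0.965926]]
[[-0.965926, 0.258819], [-0.258819, -0.965926]] × [5, -1]ᵀ ≈ [-5.0884, -0.3282]ᵀ
Result: (-5.0884, -0.3282)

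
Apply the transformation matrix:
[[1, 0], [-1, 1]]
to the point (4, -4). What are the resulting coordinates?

Matrix multiplication:
[[1, 0], [-1, 1]] × [4, -4]ᵀ
= [(1)(4) + (0)(-4), (-1)(4) + (1)(-4)]ᵀ
= [4, -8]ᵀ
Result: (4, -8)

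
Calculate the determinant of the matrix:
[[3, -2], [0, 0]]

For a 2×2 matrix [[a, b], [c, d]], det = ad - bc
det = (3)(0) - (-2)(0) = 0 - 0 = 0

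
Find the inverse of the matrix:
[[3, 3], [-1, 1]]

For [[a,b],[c,d]], inverse = (1/det)·[[d,-b],[-c,a]]
det = (3)(1) - (3)(-1) = 3 - -3 = 6
Inverse = (1/6)·[[1, -3], [1, 3]]
= [[1/6, -1/2], [1/6, 1/2]]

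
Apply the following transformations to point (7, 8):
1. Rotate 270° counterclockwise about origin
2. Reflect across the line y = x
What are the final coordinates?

Step 1: Rotate 270° → (8, -7)
Step 2: Reflect across line y = x → (-7, 8)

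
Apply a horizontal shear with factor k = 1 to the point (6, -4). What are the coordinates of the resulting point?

Shear matrix for horizontal shear with factor k = 1:
[[1, 1], [0, 1]]
Result: (6, -4) → (2, -4)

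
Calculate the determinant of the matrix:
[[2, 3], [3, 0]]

For a 2×2 matrix [[a, b], [c, d]], det = ad - bc
det = (2)(0) - (3)(3) = 0 - 9 = -9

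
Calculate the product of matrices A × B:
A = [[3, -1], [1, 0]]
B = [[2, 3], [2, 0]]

Matrix multiplication:
C[0][0] = 3×2 + -1×2 = 4
C[0][1] = 3×3 + -1×0 = 9
C[1][0] = 1×2 + 0×2 = 2
C[1][1] = 1×3 + 0×0 = 3
Result: [[4, 9], [2, 3]]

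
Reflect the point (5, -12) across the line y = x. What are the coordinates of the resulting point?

Reflection across line y = x: (5, -12) → (-12, 5)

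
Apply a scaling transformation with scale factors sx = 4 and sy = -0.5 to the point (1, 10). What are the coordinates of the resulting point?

Scaling matrix:
[[4, 0], [0, -0.50]]
Result: (1 × 4, 10 × -0.5) = (4, -5)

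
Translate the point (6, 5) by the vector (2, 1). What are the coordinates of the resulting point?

Translation by (2, 1) (homogeneous matrix [[1, 0, 2], [0, 1, 1], [0, 0, 1]]):
x' = 6 + 2 = 8
y' = 5 + 1 = 6
Result: (8, 6)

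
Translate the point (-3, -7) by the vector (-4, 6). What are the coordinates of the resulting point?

Translation by (-4, 6) (homogeneous matrix [[1, 0, -4], [0, 1, 6], [0, 0, 1]]):
x' = -3 + -4 = -7
y' = -7 + 6 = -1
Result: (-7, -1)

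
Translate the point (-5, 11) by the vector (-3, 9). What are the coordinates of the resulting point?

Translation by (-3, 9) (homogeneous matrix [[1, 0, -3], [0, 1, 9], [0, 0, 1]]):
x' = -5 + -3 = -8
y' = 11 + 9 = 20
Result: (-8, 20)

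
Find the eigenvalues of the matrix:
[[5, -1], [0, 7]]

Characteristic equation: det(A - λI) = 0
λ² - (trace)λ + (det) = 0
trace = 5 + 7 = 12, det = (5)(7) - (-1)(0) = 35
λ² - (12)λ + (35) = 0
λ = (12 ± √((12)² - 4·(35))) / 2 = (12 ± √4) / 2
Solving: λ = 5, 7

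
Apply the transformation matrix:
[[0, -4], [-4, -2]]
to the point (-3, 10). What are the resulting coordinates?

Matrix multiplication:
[[0, -4], [-4, -2]] × [-3, 10]ᵀ
= [(0)(-3) + (-4)(10), (-4)(-3) + (-2)(10)]ᵀ
= [-40, -8]ᵀ
Result: (-40, -8)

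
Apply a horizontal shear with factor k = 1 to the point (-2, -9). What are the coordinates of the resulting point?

Shear matrix for horizontal shear with factor k = 1:
[[1, 1], [0, 1]]
Result: (-2, -9) → (-11, -9)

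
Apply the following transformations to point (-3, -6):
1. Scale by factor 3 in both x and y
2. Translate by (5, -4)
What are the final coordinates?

Step 1: Scale (-3, -6) by 3 → (-9, -18)
Step 2: Translate by (5, -4) → (-4, -22)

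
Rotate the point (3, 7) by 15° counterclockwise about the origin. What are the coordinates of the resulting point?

Rotation matrix for 15°: [[cos 15°, -sin 15°], [sin 15°, cos 15°]] ≈ [[0.965926, -0.258819], [0.258819, 0.965926]]
[[0.965926, -0.258819], [0.258819, 0.965926]] × [3, 7]ᵀ ≈ [1.0860, 7.5379]ᵀ
Result: (1.0860, 7.5379)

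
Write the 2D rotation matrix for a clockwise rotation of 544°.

Rotation matrix formula: [[cos θ, -sin θ], [sin θ, cos θ]]
A clockwise rotation by 544° is equivalent to a counterclockwise rotation by -544°.
For θ = -544°:
cos(-544°) = -0.9976
sin(-544°) = 0.0698
Result: [[-0.9976, -0.0698], [0.0698, -0.9976]]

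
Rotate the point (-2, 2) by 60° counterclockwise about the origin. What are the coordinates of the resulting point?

Rotation matrix for 60°: [[cos 60°, -sin 60°], [sin 60°, cos 60°]] ≈ [[0.500000, -0.866025], [0.866025, 0.500000]]
[[0.500000, -0.866025], [0.866025, 0.500000]] × [-2, 2]ᵀ ≈ [-2.7321, -0.7321]ᵀ
Result: (-2.7321, -0.7321)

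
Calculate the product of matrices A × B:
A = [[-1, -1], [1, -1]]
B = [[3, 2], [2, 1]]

Matrix multiplication:
C[0][0] = -1×3 + -1×2 = -5
C[0][1] = -1×2 + -1×1 = -3
C[1][0] = 1×3 + -1×2 = 1
C[1][1] = 1×2 + -1×1 = 1
Result: [[-5, -3], [1, 1]]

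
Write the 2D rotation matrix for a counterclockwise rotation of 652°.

Rotation matrix formula: [[cos θ, -sin θ], [sin θ, cos θ]]
For θ = 652°:
cos(652°) = 0.3746
sin(652°) = -0.9272
Result: [[0.3746, 0.9272], [-0.9272, 0.3746]]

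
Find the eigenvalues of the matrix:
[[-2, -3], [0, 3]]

Characteristic equation: det(A - λI) = 0
λ² - (trace)λ + (det) = 0
trace = -2 + 3 = 1, det = (-2)(3) - (-3)(0) = -6
λ² - (1)λ + (-6) = 0
λ = (1 ± √((1)² - 4·(-6))) / 2 = (1 ± √25) / 2
Solving: λ = -2, 3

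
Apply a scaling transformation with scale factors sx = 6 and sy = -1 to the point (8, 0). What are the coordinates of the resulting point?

Scaling matrix:
[[6, 0], [0, -1]]
Result: (8 × 6, 0 × -1) = (48, 0)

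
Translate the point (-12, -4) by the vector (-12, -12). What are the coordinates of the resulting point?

Translation by (-12, -12) (homogeneous matrix [[1, 0, -12], [0, 1, -12], [0, 0, 1]]):
x' = -12 + -12 = -24
y' = -4 + -12 = -16
Result: (-24, -16)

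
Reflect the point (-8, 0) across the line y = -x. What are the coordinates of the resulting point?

Reflection across line y = -x: (-8, 0) → (0, 8)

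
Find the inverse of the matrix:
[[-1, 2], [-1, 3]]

For [[a,b],[c,d]], inverse = (1/det)·[[d,-b],[-c,a]]
det = (-1)(3) - (2)(-1) = -3 - -2 = -1
Inverse = (1/-1)·[[3, -2], [1, -1]]
= [[-3, 2], [-1, 1]]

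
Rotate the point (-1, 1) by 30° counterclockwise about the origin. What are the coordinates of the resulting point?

Rotation matrix for 30°: [[cos 30°, -sin 30°], [sin 30°, cos 30°]] ≈ [[0.866025, -0.500000], [0.500000, 0.866025]]
[[0.866025, -0.500000], [0.500000, 0.866025]] × [-1, 1]ᵀ ≈ [-1.3660, 0.3660]ᵀ
Result: (-1.3660, 0.3660)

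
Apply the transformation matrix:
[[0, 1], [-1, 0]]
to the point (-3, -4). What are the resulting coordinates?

Matrix multiplication:
[[0, 1], [-1, 0]] × [-3, -4]ᵀ
= [(0)(-3) + (1)(-4), (-1)(-3) + (0)(-4)]ᵀ
= [-4, 3]ᵀ
Result: (-4, 3)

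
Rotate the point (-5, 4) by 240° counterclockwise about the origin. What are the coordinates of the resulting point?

Rotation matrix for 240°: [[cos 240°, -sin 240°], [sin 240°, cos 240°]] ≈ [[-0.500000, 0.866025], [-0.866025, -0.500000]]
[[-0.500000, 0.866025], [-0.866025, -0.500000]] × [-5, 4]ᵀ ≈ [5.9641, 2.3301]ᵀ
Result: (5.9641, 2.3301)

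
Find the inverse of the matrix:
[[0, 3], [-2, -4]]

For [[a,b],[c,d]], inverse = (1/det)·[[d,-b],[-c,a]]
det = (0)(-4) - (3)(-2) = 0 - -6 = 6
Inverse = (1/6)·[[-4, -3], [2, 0]]
= [[-2/3, -1/2], [1/3, 0]]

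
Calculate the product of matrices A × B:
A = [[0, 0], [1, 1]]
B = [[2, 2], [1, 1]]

Matrix multiplication:
C[0][0] = 0×2 + 0×1 = 0
C[0][1] = 0×2 + 0×1 = 0
C[1][0] = 1×2 + 1×1 = 3
C[1][1] = 1×2 + 1×1 = 3
Result: [[0, 0], [3, 3]]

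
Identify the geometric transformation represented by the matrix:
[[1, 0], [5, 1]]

This matrix represents: vertical shear with factor 5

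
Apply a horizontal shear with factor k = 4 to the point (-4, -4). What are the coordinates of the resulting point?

Shear matrix for horizontal shear with factor k = 4:
[[1, 4], [0, 1]]
Result: (-4, -4) → (-20, -4)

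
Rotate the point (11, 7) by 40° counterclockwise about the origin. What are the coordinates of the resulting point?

Rotation matrix for 40°: [[cos 40°, -sin 40°], [sin 40°, cos 40°]] ≈ [[0.766044, -0.642788], [0.642788, 0.766044]]
[[0.766044, -0.642788], [0.642788, 0.766044]] × [11, 7]ᵀ ≈ [3.9270, 12.4330]ᵀ
Result: (3.9270, 12.4330)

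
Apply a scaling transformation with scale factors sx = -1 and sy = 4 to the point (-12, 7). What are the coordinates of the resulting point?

Scaling matrix:
[[-1, 0], [0, 4]]
Result: (-12 × -1, 7 × 4) = (12, 28)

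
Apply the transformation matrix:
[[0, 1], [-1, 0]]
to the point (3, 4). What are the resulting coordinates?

Matrix multiplication:
[[0, 1], [-1, 0]] × [3, 4]ᵀ
= [(0)(3) + (1)(4), (-1)(3) + (0)(4)]ᵀ
= [4, -3]ᵀ
Result: (4, -3)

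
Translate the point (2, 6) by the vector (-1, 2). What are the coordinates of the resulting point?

Translation by (-1, 2) (homogeneous matrix [[1, 0, -1], [0, 1, 2], [0, 0, 1]]):
x' = 2 + -1 = 1
y' = 6 + 2 = 8
Result: (1, 8)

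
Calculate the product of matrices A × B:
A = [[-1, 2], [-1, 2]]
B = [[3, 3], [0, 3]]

Matrix multiplication:
C[0][0] = -1×3 + 2×0 = -3
C[0][1] = -1×3 + 2×3 = 3
C[1][0] = -1×3 + 2×0 = -3
C[1][1] = -1×3 + 2×3 = 3
Result: [[-3, 3], [-3, 3]]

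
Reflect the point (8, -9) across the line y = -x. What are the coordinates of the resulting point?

Reflection across line y = -x: (8, -9) → (9, -8)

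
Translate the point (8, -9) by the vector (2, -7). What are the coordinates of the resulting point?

Translation by (2, -7) (homogeneous matrix [[1, 0, 2], [0, 1, -7], [0, 0, 1]]):
x' = 8 + 2 = 10
y' = -9 + -7 = -16
Result: (10, -16)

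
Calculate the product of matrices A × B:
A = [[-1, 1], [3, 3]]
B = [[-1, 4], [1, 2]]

Matrix multiplication:
C[0][0] = -1×-1 + 1×1 = 2
C[0][1] = -1×4 + 1×2 = -2
C[1][0] = 3×-1 + 3×1 = 0
C[1][1] = 3×4 + 3×2 = 18
Result: [[2, -2], [0, 18]]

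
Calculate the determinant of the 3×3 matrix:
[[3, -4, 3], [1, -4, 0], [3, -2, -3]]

Expansion along first row:
det = 3·det([[-4,0],[-2,-3]]) - -4·det([[1,0],[3,-3]]) + 3·det([[1,-4],[3,-2]])
    = 3·(-4·-3 - 0·-2) - -4·(1·-3 - 0·3) + 3·(1·-2 - -4·3)
    = 3·12 - -4·-3 + 3·10
    = 36 + -12 + 30 = 54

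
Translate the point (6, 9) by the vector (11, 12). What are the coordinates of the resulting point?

Translation by (11, 12) (homogeneous matrix [[1, 0, 11], [0, 1, 12], [0, 0, 1]]):
x' = 6 + 11 = 17
y' = 9 + 12 = 21
Result: (17, 21)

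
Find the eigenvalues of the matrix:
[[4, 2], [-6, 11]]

Characteristic equation: det(A - λI) = 0
λ² - (trace)λ + (det) = 0
trace = 4 + 11 = 15, det = (4)(11) - (2)(-6) = 56
λ² - (15)λ + (56) = 0
λ = (15 ± √((15)² - 4·(56))) / 2 = (15 ± √1) / 2
Solving: λ = 7, 8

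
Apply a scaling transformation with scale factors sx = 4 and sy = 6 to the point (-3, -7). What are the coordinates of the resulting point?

Scaling matrix:
[[4, 0], [0, 6]]
Result: (-3 × 4, -7 × 6) = (-12, -42)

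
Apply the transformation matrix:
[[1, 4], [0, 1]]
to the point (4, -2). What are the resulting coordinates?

Matrix multiplication:
[[1, 4], [0, 1]] × [4, -2]ᵀ
= [(1)(4) + (4)(-2), (0)(4) + (1)(-2)]ᵀ
= [-4, -2]ᵀ
Result: (-4, -2)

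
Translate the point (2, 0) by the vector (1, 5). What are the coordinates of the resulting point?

Translation by (1, 5) (homogeneous matrix [[1, 0, 1], [0, 1, 5], [0, 0, 1]]):
x' = 2 + 1 = 3
y' = 0 + 5 = 5
Result: (3, 5)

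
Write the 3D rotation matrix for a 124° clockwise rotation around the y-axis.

Rotation matrix for clockwise 124° around y-axis:
A clockwise rotation by 124° is a counterclockwise rotation by -124°.
cos(-124°) = -0.5592, sin(-124°) = -0.8290
Result: [[-0.5592, 0, -0.8290], [0, 1, 0], [0.8290, 0, -0.5592]]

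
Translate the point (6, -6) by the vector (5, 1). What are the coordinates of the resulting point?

Translation by (5, 1) (homogeneous matrix [[1, 0, 5], [0, 1, 1], [0, 0, 1]]):
x' = 6 + 5 = 11
y' = -6 + 1 = -5
Result: (11, -5)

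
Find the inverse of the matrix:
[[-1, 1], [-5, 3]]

For [[a,b],[c,d]], inverse = (1/det)·[[d,-b],[-c,a]]
det = (-1)(3) - (1)(-5) = -3 - -5 = 2
Inverse = (1/2)·[[3, -1], [5, -1]]
= [[3/2, -1/2], [5/2, -1/2]]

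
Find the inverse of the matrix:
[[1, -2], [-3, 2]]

For [[a,b],[c,d]], inverse = (1/det)·[[d,-b],[-c,a]]
det = (1)(2) - (-2)(-3) = 2 - 6 = -4
Inverse = (1/-4)·[[2, 2], [3, 1]]
= [[-1/2, -1/2], [-3/4, -1/4]]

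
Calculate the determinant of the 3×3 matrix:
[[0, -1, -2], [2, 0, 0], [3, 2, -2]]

Expansion along first row:
det = 0·det([[0,0],[2,-2]]) - -1·det([[2,0],[3,-2]]) + -2·det([[2,0],[3,2]])
    = 0·(0·-2 - 0·2) - -1·(2·-2 - 0·3) + -2·(2·2 - 0·3)
    = 0·0 - -1·-4 + -2·4
    = 0 + -4 + -8 = -12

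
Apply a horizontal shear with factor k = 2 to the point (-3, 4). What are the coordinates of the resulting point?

Shear matrix for horizontal shear with factor k = 2:
[[1, 2], [0, 1]]
Result: (-3, 4) → (5, 4)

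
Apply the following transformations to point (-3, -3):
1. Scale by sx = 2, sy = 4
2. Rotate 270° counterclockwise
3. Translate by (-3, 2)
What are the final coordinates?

Step 1: Scale → (-6, -12)
Step 2: Rotate 270° → (-12, 6)
Step 3: Translate → (-15, 8)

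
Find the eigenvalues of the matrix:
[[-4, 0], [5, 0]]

Characteristic equation: det(A - λI) = 0
λ² - (trace)λ + (det) = 0
trace = -4 + 0 = -4, det = (-4)(0) - (0)(5) = 0
λ² - (-4)λ + (0) = 0
λ = (-4 ± √((-4)² - 4·(0))) / 2 = (-4 ± √16) / 2
Solving: λ = -4, 0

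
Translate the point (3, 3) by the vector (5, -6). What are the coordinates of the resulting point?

Translation by (5, -6) (homogeneous matrix [[1, 0, 5], [0, 1, -6], [0, 0, 1]]):
x' = 3 + 5 = 8
y' = 3 + -6 = -3
Result: (8, -3)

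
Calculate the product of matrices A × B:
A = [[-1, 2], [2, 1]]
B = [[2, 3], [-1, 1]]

Matrix multiplication:
C[0][0] = -1×2 + 2×-1 = -4
C[0][1] = -1×3 + 2×1 = -1
C[1][0] = 2×2 + 1×-1 = 3
C[1][1] = 2×3 + 1×1 = 7
Result: [[-4, -1], [3, 7]]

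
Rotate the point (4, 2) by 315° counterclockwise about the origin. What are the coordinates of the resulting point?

Rotation matrix for 315°: [[cos 315°, -sin 315°], [sin 315°, cos 315°]] ≈ [[0.707107, 0.707107], [-0.707107, 0.707107]]
[[0.707107, 0.707107], [-0.707107, 0.707107]] × [4, 2]ᵀ ≈ [4.2426, -1.4142]ᵀ
Result: (4.2426, -1.4142)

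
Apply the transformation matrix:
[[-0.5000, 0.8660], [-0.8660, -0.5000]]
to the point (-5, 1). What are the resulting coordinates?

Matrix multiplication:
[[-0.5000, 0.8660], [-0.8660, -0.5000]] × [-5, 1]ᵀ
= [(-0.5000)(-5) + (0.8660)(1), (-0.8660)(-5) + (-0.5000)(1)]ᵀ
= [3.3660, 3.8300]ᵀ
Result: (3.3660, 3.8300)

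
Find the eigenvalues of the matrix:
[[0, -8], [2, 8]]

Characteristic equation: det(A - λI) = 0
λ² - (trace)λ + (det) = 0
trace = 0 + 8 = 8, det = (0)(8) - (-8)(2) = 16
λ² - (8)λ + (16) = 0
λ = (8 ± √((8)² - 4·(16))) / 2 = (8 ± √0) / 2
Solving: λ = 4, 4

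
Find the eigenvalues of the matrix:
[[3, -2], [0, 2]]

Characteristic equation: det(A - λI) = 0
λ² - (trace)λ + (det) = 0
trace = 3 + 2 = 5, det = (3)(2) - (-2)(0) = 6
λ² - (5)λ + (6) = 0
λ = (5 ± √((5)² - 4·(6))) / 2 = (5 ± √1) / 2
Solving: λ = 2, 3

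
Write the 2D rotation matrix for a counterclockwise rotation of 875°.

Rotation matrix formula: [[cos θ, -sin θ], [sin θ, cos θ]]
For θ = 875°:
cos(875°) = -0.9063
sin(875°) = 0.4226
Result: [[-0.9063, -0.4226], [0.4226, -0.9063]]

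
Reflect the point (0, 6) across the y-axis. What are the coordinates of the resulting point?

Reflection across y-axis: (0, 6) → (0, 6)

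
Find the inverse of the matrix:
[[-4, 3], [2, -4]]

For [[a,b],[c,d]], inverse = (1/det)·[[d,-b],[-c,a]]
det = (-4)(-4) - (3)(2) = 16 - 6 = 10
Inverse = (1/10)·[[-4, -3], [-2, -4]]
= [[-2/5, -3/10], [-1/5, -2/5]]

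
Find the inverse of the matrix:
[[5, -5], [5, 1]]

For [[a,b],[c,d]], inverse = (1/det)·[[d,-b],[-c,a]]
det = (5)(1) - (-5)(5) = 5 - -25 = 30
Inverse = (1/30)·[[1, 5], [-5, 5]]
= [[1/30, 1/6], [-1/6, 1/6]]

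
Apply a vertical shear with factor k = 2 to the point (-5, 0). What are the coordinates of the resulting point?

Shear matrix for vertical shear with factor k = 2:
[[1, 0], [2, 1]]
Result: (-5, 0) → (-5, -10)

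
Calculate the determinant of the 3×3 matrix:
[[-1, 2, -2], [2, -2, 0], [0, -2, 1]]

Expansion along first row:
det = -1·det([[-2,0],[-2,1]]) - 2·det([[2,0],[0,1]]) + -2·det([[2,-2],[0,-2]])
    = -1·(-2·1 - 0·-2) - 2·(2·1 - 0·0) + -2·(2·-2 - -2·0)
    = -1·-2 - 2·2 + -2·-4
    = 2 + -4 + 8 = 6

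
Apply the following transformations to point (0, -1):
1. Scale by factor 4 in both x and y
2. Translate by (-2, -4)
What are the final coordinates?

Step 1: Scale (0, -1) by 4 → (0, -4)
Step 2: Translate by (-2, -4) → (-2, -8)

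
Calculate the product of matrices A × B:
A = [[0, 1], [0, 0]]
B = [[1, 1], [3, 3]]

Matrix multiplication:
C[0][0] = 0×1 + 1×3 = 3
C[0][1] = 0×1 + 1×3 = 3
C[1][0] = 0×1 + 0×3 = 0
C[1][1] = 0×1 + 0×3 = 0
Result: [[3, 3], [0, 0]]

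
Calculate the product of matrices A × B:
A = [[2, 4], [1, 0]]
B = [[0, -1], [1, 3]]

Matrix multiplication:
C[0][0] = 2×0 + 4×1 = 4
C[0][1] = 2×-1 + 4×3 = 10
C[1][0] = 1×0 + 0×1 = 0
C[1][1] = 1×-1 + 0×3 = -1
Result: [[4, 10], [0, -1]]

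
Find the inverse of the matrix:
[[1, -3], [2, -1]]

For [[a,b],[c,d]], inverse = (1/det)·[[d,-b],[-c,a]]
det = (1)(-1) - (-3)(2) = -1 - -6 = 5
Inverse = (1/5)·[[-1, 3], [-2, 1]]
= [[-1/5, 3/5], [-2/5, 1/5]]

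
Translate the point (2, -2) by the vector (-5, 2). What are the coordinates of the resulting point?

Translation by (-5, 2) (homogeneous matrix [[1, 0, -5], [0, 1, 2], [0, 0, 1]]):
x' = 2 + -5 = -3
y' = -2 + 2 = 0
Result: (-3, 0)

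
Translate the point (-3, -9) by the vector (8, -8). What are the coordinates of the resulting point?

Translation by (8, -8) (homogeneous matrix [[1, 0, 8], [0, 1, -8], [0, 0, 1]]):
x' = -3 + 8 = 5
y' = -9 + -8 = -17
Result: (5, -17)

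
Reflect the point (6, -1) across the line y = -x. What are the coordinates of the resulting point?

Reflection across line y = -x: (6, -1) → (1, -6)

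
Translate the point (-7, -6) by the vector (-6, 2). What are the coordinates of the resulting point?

Translation by (-6, 2) (homogeneous matrix [[1, 0, -6], [0, 1, 2], [0, 0, 1]]):
x' = -7 + -6 = -13
y' = -6 + 2 = -4
Result: (-13, -4)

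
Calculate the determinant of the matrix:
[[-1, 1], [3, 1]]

For a 2×2 matrix [[a, b], [c, d]], det = ad - bc
det = (-1)(1) - (1)(3) = -1 - 3 = -4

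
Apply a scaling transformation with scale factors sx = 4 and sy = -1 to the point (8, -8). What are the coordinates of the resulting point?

Scaling matrix:
[[4, 0], [0, -1]]
Result: (8 × 4, -8 × -1) = (32, 8)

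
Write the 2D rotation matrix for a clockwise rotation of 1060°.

Rotation matrix formula: [[cos θ, -sin θ], [sin θ, cos θ]]
A clockwise rotation by 1060° is equivalent to a counterclockwise rotation by -1060°.
For θ = -1060°:
cos(-1060°) = 0.9397
sin(-1060°) = 0.3420
Result: [[0.9397, -0.3420], [0.3420, 0.9397]]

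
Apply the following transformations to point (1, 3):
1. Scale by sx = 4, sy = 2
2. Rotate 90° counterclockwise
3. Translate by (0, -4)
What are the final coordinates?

Step 1: Scale → (4, 6)
Step 2: Rotate 90° → (-6, 4)
Step 3: Translate → (-6, 0)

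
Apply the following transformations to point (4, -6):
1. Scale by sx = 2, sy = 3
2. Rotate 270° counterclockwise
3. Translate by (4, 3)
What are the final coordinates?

Step 1: Scale → (8, -18)
Step 2: Rotate 270° → (-18, -8)
Step 3: Translate → (-14, -5)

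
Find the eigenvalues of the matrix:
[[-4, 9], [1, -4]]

Characteristic equation: det(A - λI) = 0
λ² - (trace)λ + (det) = 0
trace = -4 + -4 = -8, det = (-4)(-4) - (9)(1) = 7
λ² - (-8)λ + (7) = 0
λ = (-8 ± √((-8)² - 4·(7))) / 2 = (-8 ± √36) / 2
Solving: λ = -7, -1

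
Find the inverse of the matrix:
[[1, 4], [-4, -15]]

For [[a,b],[c,d]], inverse = (1/det)·[[d,-b],[-c,a]]
det = (1)(-15) - (4)(-4) = -15 - -16 = 1
Inverse = [[-15, -4], [4, 1]]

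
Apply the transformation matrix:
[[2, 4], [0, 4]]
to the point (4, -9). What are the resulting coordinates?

Matrix multiplication:
[[2, 4], [0, 4]] × [4, -9]ᵀ
= [(2)(4) + (4)(-9), (0)(4) + (4)(-9)]ᵀ
= [-28, -36]ᵀ
Result: (-28, -36)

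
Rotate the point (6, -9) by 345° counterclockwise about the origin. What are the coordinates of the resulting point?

Rotation matrix for 345°: [[cos 345°, -sin 345°], [sin 345°, cos 345°]] ≈ [[0.965926, 0.258819], [-0.258819, 0.965926]]
[[0.965926, 0.258819], [-0.258819, 0.965926]] × [6, -9]ᵀ ≈ [3.4662, -10.2462]ᵀ
Result: (3.4662, -10.2462)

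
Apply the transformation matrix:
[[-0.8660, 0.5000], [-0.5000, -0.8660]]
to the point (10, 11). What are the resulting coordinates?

Matrix multiplication:
[[-0.8660, 0.5000], [-0.5000, -0.8660]] × [10, 11]ᵀ
= [(-0.8660)(10) + (0.5000)(11), (-0.5000)(10) + (-0.8660)(11)]ᵀ
= [-3.1600, -14.5260]ᵀ
Result: (-3.1600, -14.5260)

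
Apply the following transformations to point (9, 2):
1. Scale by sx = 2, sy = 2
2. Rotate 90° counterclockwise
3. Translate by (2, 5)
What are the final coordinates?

Step 1: Scale → (18, 4)
Step 2: Rotate 90° → (-4, 18)
Step 3: Translate → (-2, 23)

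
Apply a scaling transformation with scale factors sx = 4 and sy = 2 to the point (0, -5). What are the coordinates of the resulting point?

Scaling matrix:
[[4, 0], [0, 2]]
Result: (0 × 4, -5 × 2) = (0, -10)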